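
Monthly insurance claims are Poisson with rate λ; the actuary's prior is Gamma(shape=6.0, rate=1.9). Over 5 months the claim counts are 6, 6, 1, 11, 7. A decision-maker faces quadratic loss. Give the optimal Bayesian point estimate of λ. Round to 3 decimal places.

Σ counts = 31. Posterior: Gamma(shape = 6.0+31 = 37.0, rate = 1.9+5 = 6.9).
Mode = (α−1)/β = 36.0/6.9 = 5.217.
Mean = α/β = 37.0/6.9 = 5.362.
Quadratic loss ⇒ the optimal estimator is the posterior mean.

5.362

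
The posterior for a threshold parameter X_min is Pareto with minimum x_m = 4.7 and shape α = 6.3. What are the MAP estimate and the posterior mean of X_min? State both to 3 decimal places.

MAP: 4.700. Posterior mean: 5.587.

The Pareto density is strictly decreasing on [x_m, ∞), so the mode is x_m = 4.700.
Mean = α·x_m/(α−1) = 6.3·4.7/5.3 = 5.587.
The mean is pulled above the mode by the posterior's right skew.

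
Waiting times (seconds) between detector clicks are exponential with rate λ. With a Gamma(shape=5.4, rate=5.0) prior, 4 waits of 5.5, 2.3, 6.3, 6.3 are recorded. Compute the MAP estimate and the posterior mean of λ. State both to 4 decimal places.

MAP = 0.3307; posterior mean = 0.3701

Σ times = 20.4. Posterior: Gamma(shape = 5.4+4 = 9.4, rate = 5.0+20.4 = 25.4).
Mode = (α−1)/β = 8.4/25.4 = 0.3307.
Mean = α/β = 9.4/25.4 = 0.3701.
Mean > mode: the posterior has a right tail.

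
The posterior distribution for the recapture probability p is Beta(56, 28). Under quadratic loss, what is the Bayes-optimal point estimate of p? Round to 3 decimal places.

Mode = (56−1)/(56+28−2) = 55/82 = 0.671.
Mean = 56/(56+28) = 56/84 = 0.667.
Quadratic loss ⇒ the optimal estimator is the posterior mean.

0.667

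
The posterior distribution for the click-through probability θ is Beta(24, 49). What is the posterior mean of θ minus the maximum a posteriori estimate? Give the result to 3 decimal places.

0.005

Mode = (24−1)/(24+49−2) = 23/71 = 0.324.
Mean = 24/(24+49) = 24/73 = 0.329.
Difference = 0.329 − 0.324 = 0.005.
The mean is pulled above the mode by the posterior's right skew.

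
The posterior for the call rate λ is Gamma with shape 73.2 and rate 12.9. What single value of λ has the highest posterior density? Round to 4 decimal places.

Mode = (α−1)/β = 72.2/12.9 = 5.5969.
Mean = α/β = 73.2/12.9 = 5.6744.
This is the posterior mode — the MAP estimate.

5.5969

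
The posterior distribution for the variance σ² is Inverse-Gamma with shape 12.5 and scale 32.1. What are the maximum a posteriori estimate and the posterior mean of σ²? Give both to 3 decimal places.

Mode = β/(α+1) = 32.1/13.5 = 2.378.
Mean = β/(α−1) = 32.1/11.5 = 2.791.
Mean > mode: the posterior has a right tail.

MAP = 2.378, posterior mean = 2.791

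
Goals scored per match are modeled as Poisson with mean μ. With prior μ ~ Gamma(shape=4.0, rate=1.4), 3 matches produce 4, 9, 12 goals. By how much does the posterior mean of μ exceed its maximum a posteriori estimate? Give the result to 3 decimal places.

Σ counts = 25. Posterior: Gamma(shape = 4.0+25 = 29.0, rate = 1.4+3 = 4.4).
Mode = (α−1)/β = 28.0/4.4 = 6.364.
Mean = α/β = 29.0/4.4 = 6.591.
Difference = 6.591 − 6.364 = 0.227.
Mean > mode: the posterior has a right tail.

0.227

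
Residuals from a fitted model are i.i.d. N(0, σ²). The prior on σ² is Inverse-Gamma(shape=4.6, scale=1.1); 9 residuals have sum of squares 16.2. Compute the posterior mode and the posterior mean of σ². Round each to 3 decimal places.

Posterior: Inverse-Gamma(shape = 4.6+9/2 = 9.1, scale = 1.1+16.2/2 = 9.2).
Mode = β/(α+1) = 9.2/10.1 = 0.911.
Mean = β/(α−1) = 9.2/8.1 = 1.136.

MAP = 0.911; posterior mean = 1.136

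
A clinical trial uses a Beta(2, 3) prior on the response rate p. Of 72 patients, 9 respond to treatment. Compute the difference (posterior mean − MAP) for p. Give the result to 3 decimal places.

0.010

Posterior: Beta(2+9, 3+63) = Beta(11, 66).
Mode = (11−1)/(11+66−2) = 10/75 = 0.133.
Mean = 11/(11+66) = 11/77 = 0.143.
Difference = 0.143 − 0.133 = 0.010.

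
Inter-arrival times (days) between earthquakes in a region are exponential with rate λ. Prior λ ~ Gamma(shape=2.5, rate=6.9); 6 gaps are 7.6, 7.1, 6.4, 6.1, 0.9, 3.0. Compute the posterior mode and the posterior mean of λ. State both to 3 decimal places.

Σ times = 31.1. Posterior: Gamma(shape = 2.5+6 = 8.5, rate = 6.9+31.1 = 38.0).
Mode = (α−1)/β = 7.5/38.0 = 0.197.
Mean = α/β = 8.5/38.0 = 0.224.
Right-skewed posterior ⇒ mode < mean.

MAP = 0.197, posterior mean = 0.224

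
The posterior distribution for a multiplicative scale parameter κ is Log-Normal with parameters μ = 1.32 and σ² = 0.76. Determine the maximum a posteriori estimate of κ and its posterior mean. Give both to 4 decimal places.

κ_MAP = 1.7507, E[κ|data] = 5.4739

Mode = exp(μ − σ²) = exp(0.56) = 1.7507.
Mean = exp(μ + σ²/2) = exp(1.700) = 5.4739.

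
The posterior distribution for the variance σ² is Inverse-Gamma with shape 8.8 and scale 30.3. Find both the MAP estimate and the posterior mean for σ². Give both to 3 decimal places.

σ²_MAP = 3.092, E[σ²|data] = 3.885

Mode = β/(α+1) = 30.3/9.8 = 3.092.
Mean = β/(α−1) = 30.3/7.8 = 3.885.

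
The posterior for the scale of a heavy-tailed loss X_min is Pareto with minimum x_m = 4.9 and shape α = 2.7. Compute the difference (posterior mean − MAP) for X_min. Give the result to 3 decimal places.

2.882

The Pareto density is strictly decreasing on [x_m, ∞), so the mode is x_m = 4.900.
Mean = α·x_m/(α−1) = 2.7·4.9/1.7 = 7.782.
Difference = 7.782 − 4.900 = 2.882.
Mean > mode: the posterior has a right tail.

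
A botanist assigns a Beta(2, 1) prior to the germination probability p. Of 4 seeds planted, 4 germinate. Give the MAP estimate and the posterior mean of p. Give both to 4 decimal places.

MAP = 1.0000; posterior mean = 0.8571

Posterior: Beta(2+4, 1+0) = Beta(6, 1).
Since β = 1 ≤ 1 and α > 1, the Beta density is monotone increasing on [0,1]; the mode is at 1.
Mean = 6/(6+1) = 0.8571.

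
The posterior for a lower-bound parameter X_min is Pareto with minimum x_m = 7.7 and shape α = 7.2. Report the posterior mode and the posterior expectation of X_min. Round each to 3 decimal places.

The Pareto density is strictly decreasing on [x_m, ∞), so the mode is x_m = 7.700.
Mean = α·x_m/(α−1) = 7.2·7.7/6.2 = 8.942.

MAP = 7.700, posterior mean = 8.942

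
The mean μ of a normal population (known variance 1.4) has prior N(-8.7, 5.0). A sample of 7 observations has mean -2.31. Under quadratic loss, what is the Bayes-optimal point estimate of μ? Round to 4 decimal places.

Posterior for μ is Normal. Precision-weighted mean: (1/5.0·-8.7 + 7/1.4·-2.31) / (1/5.0 + 7/1.4) = -2.5558.
A Normal posterior is symmetric, so mode = mean.
Quadratic loss ⇒ the optimal estimator is the posterior mean.

-2.5558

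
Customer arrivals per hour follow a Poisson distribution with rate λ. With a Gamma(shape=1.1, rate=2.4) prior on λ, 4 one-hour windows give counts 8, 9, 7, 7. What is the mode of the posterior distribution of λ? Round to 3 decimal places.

Σ counts = 31. Posterior: Gamma(shape = 1.1+31 = 32.1, rate = 2.4+4 = 6.4).
Mode = (α−1)/β = 31.1/6.4 = 4.859.
Mean = α/β = 32.1/6.4 = 5.016.
This is the posterior mode — the MAP estimate.

4.859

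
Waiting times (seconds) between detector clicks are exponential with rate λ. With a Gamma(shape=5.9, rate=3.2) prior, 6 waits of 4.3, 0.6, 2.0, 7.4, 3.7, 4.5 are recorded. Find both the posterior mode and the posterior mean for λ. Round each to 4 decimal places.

MAP: 0.4241. Posterior mean: 0.4630.

Σ times = 22.5. Posterior: Gamma(shape = 5.9+6 = 11.9, rate = 3.2+22.5 = 25.7).
Mode = (α−1)/β = 10.9/25.7 = 0.4241.
Mean = α/β = 11.9/25.7 = 0.4630.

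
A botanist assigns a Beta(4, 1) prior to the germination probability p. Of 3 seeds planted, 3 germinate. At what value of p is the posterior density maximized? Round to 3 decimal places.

Posterior: Beta(4+3, 1+0) = Beta(7, 1).
Since β = 1 ≤ 1 and α > 1, the Beta density is monotone increasing on [0,1]; the mode is at 1.
Mean = 7/(7+1) = 0.875.
This is the posterior mode — the MAP estimate.

1.000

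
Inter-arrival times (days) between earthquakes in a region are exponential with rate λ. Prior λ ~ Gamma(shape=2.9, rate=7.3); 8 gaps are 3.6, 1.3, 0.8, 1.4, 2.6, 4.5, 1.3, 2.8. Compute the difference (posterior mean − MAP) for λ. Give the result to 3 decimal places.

0.039

Σ times = 18.3. Posterior: Gamma(shape = 2.9+8 = 10.9, rate = 7.3+18.3 = 25.6).
Mode = (α−1)/β = 9.9/25.6 = 0.387.
Mean = α/β = 10.9/25.6 = 0.426.
Difference = 0.426 − 0.387 = 0.039.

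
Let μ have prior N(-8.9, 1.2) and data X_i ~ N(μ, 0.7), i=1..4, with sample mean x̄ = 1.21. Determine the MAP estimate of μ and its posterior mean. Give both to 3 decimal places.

Posterior for μ is Normal. Precision-weighted mean: (1/1.2·-8.9 + 4/0.7·1.21) / (1/1.2 + 4/0.7) = -0.077.
A Normal posterior is symmetric, so mode = mean.

μ_MAP = -0.077, E[μ|data] = -0.077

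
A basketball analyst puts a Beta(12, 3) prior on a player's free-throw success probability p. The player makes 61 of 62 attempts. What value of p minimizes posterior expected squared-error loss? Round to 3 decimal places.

0.948

Posterior: Beta(12+61, 3+1) = Beta(73, 4).
Mode = (73−1)/(73+4−2) = 72/75 = 0.960.
Mean = 73/(73+4) = 73/77 = 0.948.
Squared-error loss ⇒ the optimal estimator is the posterior mean.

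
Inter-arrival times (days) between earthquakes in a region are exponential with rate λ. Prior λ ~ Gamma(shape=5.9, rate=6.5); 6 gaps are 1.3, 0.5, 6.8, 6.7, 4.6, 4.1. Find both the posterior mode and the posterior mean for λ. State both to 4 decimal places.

Σ times = 24.0. Posterior: Gamma(shape = 5.9+6 = 11.9, rate = 6.5+24.0 = 30.5).
Mode = (α−1)/β = 10.9/30.5 = 0.3574.
Mean = α/β = 11.9/30.5 = 0.3902.
The posterior is right-skewed, so the mean exceeds the mode.

λ_MAP = 0.3574, E[λ|data] = 0.3902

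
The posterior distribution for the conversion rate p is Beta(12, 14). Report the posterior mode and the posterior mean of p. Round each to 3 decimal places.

MAP: 0.458. Posterior mean: 0.462.

Mode = (12−1)/(12+14−2) = 11/24 = 0.458.
Mean = 12/(12+14) = 12/26 = 0.462.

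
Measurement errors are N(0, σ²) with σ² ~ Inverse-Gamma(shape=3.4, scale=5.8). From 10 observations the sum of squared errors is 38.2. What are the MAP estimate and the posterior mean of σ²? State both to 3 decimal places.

Posterior: Inverse-Gamma(shape = 3.4+10/2 = 8.4, scale = 5.8+38.2/2 = 24.9).
Mode = β/(α+1) = 24.9/9.4 = 2.649.
Mean = β/(α−1) = 24.9/7.4 = 3.365.

MAP = 2.649, posterior mean = 3.365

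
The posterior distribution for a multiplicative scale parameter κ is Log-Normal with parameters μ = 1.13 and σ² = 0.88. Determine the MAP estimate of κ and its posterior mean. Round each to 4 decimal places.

Mode = exp(μ − σ²) = exp(0.25) = 1.2840.
Mean = exp(μ + σ²/2) = exp(1.570) = 4.8066.
The posterior is right-skewed, so the mean exceeds the mode.

MAP = 1.2840, posterior mean = 4.8066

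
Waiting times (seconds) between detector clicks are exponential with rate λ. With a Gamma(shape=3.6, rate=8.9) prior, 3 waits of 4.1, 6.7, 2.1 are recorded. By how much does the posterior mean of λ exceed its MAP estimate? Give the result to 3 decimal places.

Σ times = 12.9. Posterior: Gamma(shape = 3.6+3 = 6.6, rate = 8.9+12.9 = 21.8).
Mode = (α−1)/β = 5.6/21.8 = 0.257.
Mean = α/β = 6.6/21.8 = 0.303.
Difference = 0.303 − 0.257 = 0.046.
Mean > mode: the posterior has a right tail.

0.046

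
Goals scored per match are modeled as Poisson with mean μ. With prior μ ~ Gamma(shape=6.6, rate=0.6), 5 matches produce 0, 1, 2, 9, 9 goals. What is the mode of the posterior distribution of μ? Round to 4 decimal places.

4.7500

Σ counts = 21. Posterior: Gamma(shape = 6.6+21 = 27.6, rate = 0.6+5 = 5.6).
Mode = (α−1)/β = 26.6/5.6 = 4.7500.
Mean = α/β = 27.6/5.6 = 4.9286.
This is the posterior mode — the MAP estimate.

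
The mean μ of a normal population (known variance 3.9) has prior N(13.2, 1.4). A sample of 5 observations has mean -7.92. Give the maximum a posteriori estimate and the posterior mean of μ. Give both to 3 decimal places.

MAP = -0.363, posterior mean = -0.363

Posterior for μ is Normal. Precision-weighted mean: (1/1.4·13.2 + 5/3.9·-7.92) / (1/1.4 + 5/3.9) = -0.363.
A Normal posterior is symmetric, so mode = mean.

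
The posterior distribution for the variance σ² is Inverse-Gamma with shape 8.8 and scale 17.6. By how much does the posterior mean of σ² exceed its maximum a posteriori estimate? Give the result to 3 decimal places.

0.460

Mode = β/(α+1) = 17.6/9.8 = 1.796.
Mean = β/(α−1) = 17.6/7.8 = 2.256.
Difference = 2.256 − 1.796 = 0.460.
Right-skewed posterior ⇒ mode < mean.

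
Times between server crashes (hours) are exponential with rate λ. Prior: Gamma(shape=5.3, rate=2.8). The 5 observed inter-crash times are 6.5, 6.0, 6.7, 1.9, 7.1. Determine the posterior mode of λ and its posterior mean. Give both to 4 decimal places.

MAP = 0.3000; posterior mean = 0.3323

Σ times = 28.2. Posterior: Gamma(shape = 5.3+5 = 10.3, rate = 2.8+28.2 = 31.0).
Mode = (α−1)/β = 9.3/31.0 = 0.3000.
Mean = α/β = 10.3/31.0 = 0.3323.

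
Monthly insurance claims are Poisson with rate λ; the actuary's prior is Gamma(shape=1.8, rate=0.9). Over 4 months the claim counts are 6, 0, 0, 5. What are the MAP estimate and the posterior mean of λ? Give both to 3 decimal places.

Σ counts = 11. Posterior: Gamma(shape = 1.8+11 = 12.8, rate = 0.9+4 = 4.9).
Mode = (α−1)/β = 11.8/4.9 = 2.408.
Mean = α/β = 12.8/4.9 = 2.612.

MAP = 2.408; posterior mean = 2.612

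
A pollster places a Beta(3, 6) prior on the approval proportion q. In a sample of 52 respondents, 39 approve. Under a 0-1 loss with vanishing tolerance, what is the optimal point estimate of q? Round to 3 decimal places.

Posterior: Beta(3+39, 6+13) = Beta(42, 19).
Mode = (42−1)/(42+19−2) = 41/59 = 0.695.
Mean = 42/(42+19) = 42/61 = 0.689.
This is the posterior mode — the MAP estimate.

0.695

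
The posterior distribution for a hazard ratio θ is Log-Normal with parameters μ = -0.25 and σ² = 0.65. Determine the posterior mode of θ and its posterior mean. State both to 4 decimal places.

Mode = exp(μ − σ²) = exp(-0.90) = 0.4066.
Mean = exp(μ + σ²/2) = exp(0.075) = 1.0779.

MAP = 0.4066, posterior mean = 1.0779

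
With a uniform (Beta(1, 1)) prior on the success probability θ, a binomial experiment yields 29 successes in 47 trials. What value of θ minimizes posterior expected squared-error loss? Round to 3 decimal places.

Posterior: Beta(1+29, 1+18) = Beta(30, 19).
Mode = (30−1)/(30+19−2) = 29/47 = 0.617.
Mean = 30/(30+19) = 30/49 = 0.612.
Squared-error loss ⇒ the optimal estimator is the posterior mean.

0.612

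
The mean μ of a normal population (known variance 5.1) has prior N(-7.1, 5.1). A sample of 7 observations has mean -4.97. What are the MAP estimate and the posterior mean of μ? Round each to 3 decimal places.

μ_MAP = -5.236, E[μ|data] = -5.236

Posterior for μ is Normal. Precision-weighted mean: (1/5.1·-7.1 + 7/5.1·-4.97) / (1/5.1 + 7/5.1) = -5.236.
A Normal posterior is symmetric, so mode = mean.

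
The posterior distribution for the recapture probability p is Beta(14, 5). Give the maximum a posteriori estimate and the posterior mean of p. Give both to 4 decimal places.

MAP = 0.7647; posterior mean = 0.7368

Mode = (14−1)/(14+5−2) = 13/17 = 0.7647.
Mean = 14/(14+5) = 14/19 = 0.7368.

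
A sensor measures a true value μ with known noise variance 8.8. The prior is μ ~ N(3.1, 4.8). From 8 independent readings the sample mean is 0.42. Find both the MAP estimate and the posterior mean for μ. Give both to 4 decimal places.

MAP = 0.9197; posterior mean = 0.9197

Posterior for μ is Normal. Precision-weighted mean: (1/4.8·3.1 + 8/8.8·0.42) / (1/4.8 + 8/8.8) = 0.9197.
A Normal posterior is symmetric, so mode = mean.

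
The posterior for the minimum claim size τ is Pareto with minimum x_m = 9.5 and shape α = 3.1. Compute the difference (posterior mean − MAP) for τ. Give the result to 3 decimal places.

The Pareto density is strictly decreasing on [x_m, ∞), so the mode is x_m = 9.500.
Mean = α·x_m/(α−1) = 3.1·9.5/2.1 = 14.024.
Difference = 14.024 − 9.500 = 4.524.

4.524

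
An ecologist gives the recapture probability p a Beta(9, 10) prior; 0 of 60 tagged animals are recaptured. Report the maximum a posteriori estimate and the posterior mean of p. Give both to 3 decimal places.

MAP = 0.104, posterior mean = 0.114

Posterior: Beta(9+0, 10+60) = Beta(9, 70).
Mode = (9−1)/(9+70−2) = 8/77 = 0.104.
Mean = 9/(9+70) = 9/79 = 0.114.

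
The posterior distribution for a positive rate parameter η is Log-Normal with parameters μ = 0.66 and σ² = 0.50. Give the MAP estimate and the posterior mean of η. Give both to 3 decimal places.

Mode = exp(μ − σ²) = exp(0.16) = 1.174.
Mean = exp(μ + σ²/2) = exp(0.910) = 2.484.

η_MAP = 1.174, E[η|data] = 2.484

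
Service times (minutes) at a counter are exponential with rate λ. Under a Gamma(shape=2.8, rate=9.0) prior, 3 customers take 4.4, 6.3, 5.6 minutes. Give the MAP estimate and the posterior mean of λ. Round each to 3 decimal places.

Σ times = 16.3. Posterior: Gamma(shape = 2.8+3 = 5.8, rate = 9.0+16.3 = 25.3).
Mode = (α−1)/β = 4.8/25.3 = 0.190.
Mean = α/β = 5.8/25.3 = 0.229.

MAP estimate = 0.190, posterior mean = 0.229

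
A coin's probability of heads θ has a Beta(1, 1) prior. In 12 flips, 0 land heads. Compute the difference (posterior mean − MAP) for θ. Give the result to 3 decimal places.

Posterior: Beta(1+0, 1+12) = Beta(1, 13).
Since α = 1 ≤ 1 and β > 1, the Beta density is monotone decreasing on [0,1]; the mode is at 0.
Mean = 1/(1+13) = 0.071.
Difference = 0.071 − 0.000 = 0.071.

0.071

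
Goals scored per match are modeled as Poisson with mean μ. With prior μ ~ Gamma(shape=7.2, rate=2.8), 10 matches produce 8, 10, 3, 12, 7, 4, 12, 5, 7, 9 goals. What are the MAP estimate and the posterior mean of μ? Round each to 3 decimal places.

MAP = 6.500; posterior mean = 6.578

Σ counts = 77. Posterior: Gamma(shape = 7.2+77 = 84.2, rate = 2.8+10 = 12.8).
Mode = (α−1)/β = 83.2/12.8 = 6.500.
Mean = α/β = 84.2/12.8 = 6.578.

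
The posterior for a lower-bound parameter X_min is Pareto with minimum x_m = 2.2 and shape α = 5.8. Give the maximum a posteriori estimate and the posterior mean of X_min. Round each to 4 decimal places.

The Pareto density is strictly decreasing on [x_m, ∞), so the mode is x_m = 2.2000.
Mean = α·x_m/(α−1) = 5.8·2.2/4.8 = 2.6583.
The mean is pulled above the mode by the posterior's right skew.

X_min_MAP = 2.2000, E[X_min|data] = 2.6583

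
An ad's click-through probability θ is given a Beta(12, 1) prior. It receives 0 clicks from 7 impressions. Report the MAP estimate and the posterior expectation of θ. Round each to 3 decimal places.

MAP = 0.611, posterior mean = 0.600

Posterior: Beta(12+0, 1+7) = Beta(12, 8).
Mode = (12−1)/(12+8−2) = 11/18 = 0.611.
Mean = 12/(12+8) = 12/20 = 0.600.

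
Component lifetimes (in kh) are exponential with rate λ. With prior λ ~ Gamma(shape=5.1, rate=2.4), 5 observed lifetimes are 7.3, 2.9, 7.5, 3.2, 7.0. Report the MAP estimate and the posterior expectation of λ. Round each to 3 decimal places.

MAP: 0.300. Posterior mean: 0.333.

Σ times = 27.9. Posterior: Gamma(shape = 5.1+5 = 10.1, rate = 2.4+27.9 = 30.3).
Mode = (α−1)/β = 9.1/30.3 = 0.300.
Mean = α/β = 10.1/30.3 = 0.333.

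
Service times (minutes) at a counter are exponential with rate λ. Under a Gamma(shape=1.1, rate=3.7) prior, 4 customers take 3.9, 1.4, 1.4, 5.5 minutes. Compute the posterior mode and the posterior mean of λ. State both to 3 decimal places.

Σ times = 12.2. Posterior: Gamma(shape = 1.1+4 = 5.1, rate = 3.7+12.2 = 15.9).
Mode = (α−1)/β = 4.1/15.9 = 0.258.
Mean = α/β = 5.1/15.9 = 0.321.
The posterior is right-skewed, so the mean exceeds the mode.

MAP = 0.258, posterior mean = 0.321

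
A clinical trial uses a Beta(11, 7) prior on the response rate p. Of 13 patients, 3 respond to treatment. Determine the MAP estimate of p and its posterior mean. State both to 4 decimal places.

Posterior: Beta(11+3, 7+10) = Beta(14, 17).
Mode = (14−1)/(14+17−2) = 13/29 = 0.4483.
Mean = 14/(14+17) = 14/31 = 0.4516.
Right-skewed posterior ⇒ mode < mean.

p_MAP = 0.4483, E[p|data] = 0.4516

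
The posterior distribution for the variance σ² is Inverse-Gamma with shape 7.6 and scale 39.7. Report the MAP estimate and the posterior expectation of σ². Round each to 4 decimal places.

Mode = β/(α+1) = 39.7/8.6 = 4.6163.
Mean = β/(α−1) = 39.7/6.6 = 6.0152.

MAP = 4.6163, posterior mean = 6.0152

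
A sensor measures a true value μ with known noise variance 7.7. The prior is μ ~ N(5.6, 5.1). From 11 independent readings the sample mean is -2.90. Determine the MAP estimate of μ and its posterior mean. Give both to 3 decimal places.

Posterior for μ is Normal. Precision-weighted mean: (1/5.1·5.6 + 11/7.7·-2.90) / (1/5.1 + 11/7.7) = -1.874.
A Normal posterior is symmetric, so mode = mean.

MAP: -1.874. Posterior mean: -1.874.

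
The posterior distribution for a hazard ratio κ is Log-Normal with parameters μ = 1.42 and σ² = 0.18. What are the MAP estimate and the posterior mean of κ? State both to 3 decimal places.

Mode = exp(μ − σ²) = exp(1.24) = 3.456.
Mean = exp(μ + σ²/2) = exp(1.510) = 4.527.

κ_MAP = 3.456, E[κ|data] = 4.527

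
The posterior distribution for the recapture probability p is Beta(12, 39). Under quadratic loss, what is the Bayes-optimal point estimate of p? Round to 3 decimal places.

Mode = (12−1)/(12+39−2) = 11/49 = 0.224.
Mean = 12/(12+39) = 12/51 = 0.235.
Quadratic loss ⇒ the optimal estimator is the posterior mean.

0.235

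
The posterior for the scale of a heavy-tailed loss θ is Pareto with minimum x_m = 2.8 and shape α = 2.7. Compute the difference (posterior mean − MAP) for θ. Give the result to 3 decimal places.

1.647

The Pareto density is strictly decreasing on [x_m, ∞), so the mode is x_m = 2.800.
Mean = α·x_m/(α−1) = 2.7·2.8/1.7 = 4.447.
Difference = 4.447 − 2.800 = 1.647.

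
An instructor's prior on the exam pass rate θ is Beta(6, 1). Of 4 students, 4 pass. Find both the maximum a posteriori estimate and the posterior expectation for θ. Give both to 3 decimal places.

MAP = 1.000, posterior mean = 0.909

Posterior: Beta(6+4, 1+0) = Beta(10, 1).
Since β = 1 ≤ 1 and α > 1, the Beta density is monotone increasing on [0,1]; the mode is at 1.
Mean = 10/(10+1) = 0.909.
The posterior is left-skewed, so the mode exceeds the mean.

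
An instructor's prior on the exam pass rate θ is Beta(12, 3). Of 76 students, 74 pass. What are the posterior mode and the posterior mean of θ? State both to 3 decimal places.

Posterior: Beta(12+74, 3+2) = Beta(86, 5).
Mode = (86−1)/(86+5−2) = 85/89 = 0.955.
Mean = 86/(86+5) = 86/91 = 0.945.
Left-skewed posterior ⇒ mean < mode.

MAP = 0.955, posterior mean = 0.945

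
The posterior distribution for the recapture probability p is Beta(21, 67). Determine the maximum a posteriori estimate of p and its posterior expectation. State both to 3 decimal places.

MAP: 0.233. Posterior mean: 0.239.

Mode = (21−1)/(21+67−2) = 20/86 = 0.233.
Mean = 21/(21+67) = 21/88 = 0.239.
The posterior is right-skewed, so the mean exceeds the mode.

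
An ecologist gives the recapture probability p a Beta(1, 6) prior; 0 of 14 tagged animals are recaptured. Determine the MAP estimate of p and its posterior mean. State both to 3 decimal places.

Posterior: Beta(1+0, 6+14) = Beta(1, 20).
Since α = 1 ≤ 1 and β > 1, the Beta density is monotone decreasing on [0,1]; the mode is at 0.
Mean = 1/(1+20) = 0.048.

MAP estimate = 0.000, posterior mean = 0.048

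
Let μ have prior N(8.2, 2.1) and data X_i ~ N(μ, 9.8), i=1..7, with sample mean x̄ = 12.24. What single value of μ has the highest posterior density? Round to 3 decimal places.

10.624

Posterior for μ is Normal. Precision-weighted mean: (1/2.1·8.2 + 7/9.8·12.24) / (1/2.1 + 7/9.8) = 10.624.
A Normal posterior is symmetric, so mode = mean.
This is the posterior mode — the MAP estimate.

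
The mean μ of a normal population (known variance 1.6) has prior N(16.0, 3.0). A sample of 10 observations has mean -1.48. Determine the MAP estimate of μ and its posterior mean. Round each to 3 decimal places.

MAP estimate = -0.595, posterior mean = -0.595

Posterior for μ is Normal. Precision-weighted mean: (1/3.0·16.0 + 10/1.6·-1.48) / (1/3.0 + 10/1.6) = -0.595.
A Normal posterior is symmetric, so mode = mean.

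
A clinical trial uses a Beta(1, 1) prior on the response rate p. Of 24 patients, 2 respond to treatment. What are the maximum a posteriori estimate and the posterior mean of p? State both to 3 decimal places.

p_MAP = 0.083, E[p|data] = 0.115

Posterior: Beta(1+2, 1+22) = Beta(3, 23).
Mode = (3−1)/(3+23−2) = 2/24 = 0.083.
With a flat prior the MAP equals the MLE, 2/24.
Mean = 3/(3+23) = 3/26 = 0.115.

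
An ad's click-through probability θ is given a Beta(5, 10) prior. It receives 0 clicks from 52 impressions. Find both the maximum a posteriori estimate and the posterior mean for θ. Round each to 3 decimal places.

MAP = 0.062, posterior mean = 0.075

Posterior: Beta(5+0, 10+52) = Beta(5, 62).
Mode = (5−1)/(5+62−2) = 4/65 = 0.062.
Mean = 5/(5+62) = 5/67 = 0.075.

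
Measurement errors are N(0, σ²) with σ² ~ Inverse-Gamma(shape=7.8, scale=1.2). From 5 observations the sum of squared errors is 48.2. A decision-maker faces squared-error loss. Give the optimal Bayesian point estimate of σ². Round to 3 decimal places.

2.720

Posterior: Inverse-Gamma(shape = 7.8+5/2 = 10.3, scale = 1.2+48.2/2 = 25.3).
Mode = β/(α+1) = 25.3/11.3 = 2.239.
Mean = β/(α−1) = 25.3/9.3 = 2.720.
Squared-error loss ⇒ the optimal estimator is the posterior mean.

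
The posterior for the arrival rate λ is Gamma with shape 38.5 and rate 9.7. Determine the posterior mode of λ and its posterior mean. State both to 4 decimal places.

MAP: 3.8660. Posterior mean: 3.9691.

Mode = (α−1)/β = 37.5/9.7 = 3.8660.
Mean = α/β = 38.5/9.7 = 3.9691.
The mean is pulled above the mode by the posterior's right skew.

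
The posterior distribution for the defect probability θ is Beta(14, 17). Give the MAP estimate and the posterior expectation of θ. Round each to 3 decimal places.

MAP: 0.448. Posterior mean: 0.452.

Mode = (14−1)/(14+17−2) = 13/29 = 0.448.
Mean = 14/(14+17) = 14/31 = 0.452.
The mean is pulled above the mode by the posterior's right skew.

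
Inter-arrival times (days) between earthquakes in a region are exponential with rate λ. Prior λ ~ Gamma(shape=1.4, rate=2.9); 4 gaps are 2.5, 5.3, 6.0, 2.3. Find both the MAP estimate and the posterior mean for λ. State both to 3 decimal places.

MAP: 0.232. Posterior mean: 0.284.

Σ times = 16.1. Posterior: Gamma(shape = 1.4+4 = 5.4, rate = 2.9+16.1 = 19.0).
Mode = (α−1)/β = 4.4/19.0 = 0.232.
Mean = α/β = 5.4/19.0 = 0.284.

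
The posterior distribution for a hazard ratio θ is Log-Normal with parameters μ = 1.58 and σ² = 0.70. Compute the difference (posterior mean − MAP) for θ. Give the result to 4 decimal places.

4.4786

Mode = exp(μ − σ²) = exp(0.88) = 2.4109.
Mean = exp(μ + σ²/2) = exp(1.930) = 6.8895.
Difference = 6.8895 − 2.4109 = 4.4786.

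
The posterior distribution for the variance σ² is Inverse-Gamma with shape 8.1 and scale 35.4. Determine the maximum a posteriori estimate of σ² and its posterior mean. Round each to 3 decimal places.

Mode = β/(α+1) = 35.4/9.1 = 3.890.
Mean = β/(α−1) = 35.4/7.1 = 4.986.

maximum a posteriori estimate = 3.890, posterior mean = 4.986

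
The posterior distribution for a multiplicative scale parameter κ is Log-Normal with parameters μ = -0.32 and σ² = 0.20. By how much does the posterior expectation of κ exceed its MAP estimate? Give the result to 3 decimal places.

Mode = exp(μ − σ²) = exp(-0.52) = 0.595.
Mean = exp(μ + σ²/2) = exp(-0.220) = 0.803.
Difference = 0.803 − 0.595 = 0.208.

0.208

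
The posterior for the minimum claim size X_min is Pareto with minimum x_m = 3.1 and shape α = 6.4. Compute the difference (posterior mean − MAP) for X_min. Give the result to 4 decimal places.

0.5741

The Pareto density is strictly decreasing on [x_m, ∞), so the mode is x_m = 3.1000.
Mean = α·x_m/(α−1) = 6.4·3.1/5.4 = 3.6741.
Difference = 3.6741 − 3.1000 = 0.5741.
Mean > mode: the posterior has a right tail.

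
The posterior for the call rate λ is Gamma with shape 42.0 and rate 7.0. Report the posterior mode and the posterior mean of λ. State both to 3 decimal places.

Mode = (α−1)/β = 41.0/7.0 = 5.857.
Mean = α/β = 42.0/7.0 = 6.000.

λ_MAP = 5.857, E[λ|data] = 6.000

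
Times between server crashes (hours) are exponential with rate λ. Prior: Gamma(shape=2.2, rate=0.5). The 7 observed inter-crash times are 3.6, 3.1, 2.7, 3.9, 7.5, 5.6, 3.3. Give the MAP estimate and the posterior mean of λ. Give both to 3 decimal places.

λ_MAP = 0.272, E[λ|data] = 0.305

Σ times = 29.7. Posterior: Gamma(shape = 2.2+7 = 9.2, rate = 0.5+29.7 = 30.2).
Mode = (α−1)/β = 8.2/30.2 = 0.272.
Mean = α/β = 9.2/30.2 = 0.305.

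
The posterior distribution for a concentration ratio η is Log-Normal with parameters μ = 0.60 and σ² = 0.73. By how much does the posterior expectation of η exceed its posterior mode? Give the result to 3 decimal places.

Mode = exp(μ − σ²) = exp(-0.13) = 0.878.
Mean = exp(μ + σ²/2) = exp(0.965) = 2.625.
Difference = 2.625 − 0.878 = 1.747.

1.747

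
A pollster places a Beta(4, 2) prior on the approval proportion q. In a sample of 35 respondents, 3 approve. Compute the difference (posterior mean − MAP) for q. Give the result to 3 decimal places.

Posterior: Beta(4+3, 2+32) = Beta(7, 34).
Mode = (7−1)/(7+34−2) = 6/39 = 0.154.
Mean = 7/(7+34) = 7/41 = 0.171.
Difference = 0.171 − 0.154 = 0.017.

0.017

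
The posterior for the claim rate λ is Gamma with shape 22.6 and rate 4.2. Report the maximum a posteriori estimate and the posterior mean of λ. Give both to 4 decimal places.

maximum a posteriori estimate = 5.1429, posterior mean = 5.3810

Mode = (α−1)/β = 21.6/4.2 = 5.1429.
Mean = α/β = 22.6/4.2 = 5.3810.
Right-skewed posterior ⇒ mode < mean.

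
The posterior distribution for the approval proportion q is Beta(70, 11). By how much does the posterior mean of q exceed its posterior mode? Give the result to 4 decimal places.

-0.0092

Mode = (70−1)/(70+11−2) = 69/79 = 0.8734.
Mean = 70/(70+11) = 70/81 = 0.8642.
Difference = 0.8642 − 0.8734 = -0.0092.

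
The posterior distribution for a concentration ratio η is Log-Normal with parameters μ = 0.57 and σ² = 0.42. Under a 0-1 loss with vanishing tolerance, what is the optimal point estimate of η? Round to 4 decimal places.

Mode = exp(μ − σ²) = exp(0.15) = 1.1618.
Mean = exp(μ + σ²/2) = exp(0.780) = 2.1815.
This is the posterior mode — the MAP estimate.

1.1618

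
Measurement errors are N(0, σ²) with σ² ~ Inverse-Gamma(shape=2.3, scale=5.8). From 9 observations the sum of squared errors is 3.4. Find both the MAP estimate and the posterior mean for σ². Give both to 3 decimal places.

MAP = 0.962, posterior mean = 1.293

Posterior: Inverse-Gamma(shape = 2.3+9/2 = 6.8, scale = 5.8+3.4/2 = 7.5).
Mode = β/(α+1) = 7.5/7.8 = 0.962.
Mean = β/(α−1) = 7.5/5.8 = 1.293.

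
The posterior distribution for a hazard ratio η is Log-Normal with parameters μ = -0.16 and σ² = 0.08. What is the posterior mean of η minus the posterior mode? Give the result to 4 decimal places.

0.1003

Mode = exp(μ − σ²) = exp(-0.24) = 0.7866.
Mean = exp(μ + σ²/2) = exp(-0.120) = 0.8869.
Difference = 0.8869 − 0.7866 = 0.1003.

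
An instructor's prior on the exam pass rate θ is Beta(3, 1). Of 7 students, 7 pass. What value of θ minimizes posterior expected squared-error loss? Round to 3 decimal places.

0.909

Posterior: Beta(3+7, 1+0) = Beta(10, 1).
Since β = 1 ≤ 1 and α > 1, the Beta density is monotone increasing on [0,1]; the mode is at 1.
Mean = 10/(10+1) = 0.909.
Squared-error loss ⇒ the optimal estimator is the posterior mean.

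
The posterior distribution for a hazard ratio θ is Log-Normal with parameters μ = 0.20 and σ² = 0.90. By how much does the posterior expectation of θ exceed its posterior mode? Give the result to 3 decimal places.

1.419

Mode = exp(μ − σ²) = exp(-0.70) = 0.497.
Mean = exp(μ + σ²/2) = exp(0.650) = 1.916.
Difference = 1.916 − 0.497 = 1.419.
The posterior is right-skewed, so the mean exceeds the mode.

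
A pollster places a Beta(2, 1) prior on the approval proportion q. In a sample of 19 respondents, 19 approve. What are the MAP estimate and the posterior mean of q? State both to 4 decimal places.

Posterior: Beta(2+19, 1+0) = Beta(21, 1).
Since β = 1 ≤ 1 and α > 1, the Beta density is monotone increasing on [0,1]; the mode is at 1.
Mean = 21/(21+1) = 0.9545.
Left-skewed posterior ⇒ mean < mode.

q_MAP = 1.0000, E[q|data] = 0.9545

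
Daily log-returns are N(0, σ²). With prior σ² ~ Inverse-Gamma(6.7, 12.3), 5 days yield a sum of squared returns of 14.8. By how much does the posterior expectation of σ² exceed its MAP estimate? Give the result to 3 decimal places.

0.471

Posterior: Inverse-Gamma(shape = 6.7+5/2 = 9.2, scale = 12.3+14.8/2 = 19.7).
Mode = β/(α+1) = 19.7/10.2 = 1.931.
Mean = β/(α−1) = 19.7/8.2 = 2.402.
Difference = 2.402 − 1.931 = 0.471.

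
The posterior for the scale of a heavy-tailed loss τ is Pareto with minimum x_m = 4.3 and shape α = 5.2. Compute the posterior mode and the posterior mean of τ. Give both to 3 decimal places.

The Pareto density is strictly decreasing on [x_m, ∞), so the mode is x_m = 4.300.
Mean = α·x_m/(α−1) = 5.2·4.3/4.2 = 5.324.

posterior mode = 4.300, posterior mean = 5.324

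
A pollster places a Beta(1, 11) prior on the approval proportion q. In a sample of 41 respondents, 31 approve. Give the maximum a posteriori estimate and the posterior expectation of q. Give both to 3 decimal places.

q_MAP = 0.608, E[q|data] = 0.604

Posterior: Beta(1+31, 11+10) = Beta(32, 21).
Mode = (32−1)/(32+21−2) = 31/51 = 0.608.
Mean = 32/(32+21) = 32/53 = 0.604.
Left-skewed posterior ⇒ mean < mode.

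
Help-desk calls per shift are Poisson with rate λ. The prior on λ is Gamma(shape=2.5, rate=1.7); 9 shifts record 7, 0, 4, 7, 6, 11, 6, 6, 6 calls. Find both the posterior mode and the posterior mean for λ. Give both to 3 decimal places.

Σ counts = 53. Posterior: Gamma(shape = 2.5+53 = 55.5, rate = 1.7+9 = 10.7).
Mode = (α−1)/β = 54.5/10.7 = 5.093.
Mean = α/β = 55.5/10.7 = 5.187.

MAP = 5.093; posterior mean = 5.187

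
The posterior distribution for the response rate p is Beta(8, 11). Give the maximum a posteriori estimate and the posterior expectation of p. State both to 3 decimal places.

Mode = (8−1)/(8+11−2) = 7/17 = 0.412.
Mean = 8/(8+11) = 8/19 = 0.421.

MAP = 0.412; posterior mean = 0.421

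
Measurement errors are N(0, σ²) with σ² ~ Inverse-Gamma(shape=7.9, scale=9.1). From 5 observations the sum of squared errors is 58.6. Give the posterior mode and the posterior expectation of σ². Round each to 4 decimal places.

posterior mode = 3.3684, posterior expectation = 4.0851

Posterior: Inverse-Gamma(shape = 7.9+5/2 = 10.4, scale = 9.1+58.6/2 = 38.4).
Mode = β/(α+1) = 38.4/11.4 = 3.3684.
Mean = β/(α−1) = 38.4/9.4 = 4.0851.
Right-skewed posterior ⇒ mode < mean.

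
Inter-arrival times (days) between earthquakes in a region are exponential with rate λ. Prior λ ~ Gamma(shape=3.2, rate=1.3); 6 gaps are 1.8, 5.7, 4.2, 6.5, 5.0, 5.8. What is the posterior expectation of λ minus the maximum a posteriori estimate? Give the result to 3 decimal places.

Σ times = 29.0. Posterior: Gamma(shape = 3.2+6 = 9.2, rate = 1.3+29.0 = 30.3).
Mode = (α−1)/β = 8.2/30.3 = 0.271.
Mean = α/β = 9.2/30.3 = 0.304.
Difference = 0.304 − 0.271 = 0.033.

0.033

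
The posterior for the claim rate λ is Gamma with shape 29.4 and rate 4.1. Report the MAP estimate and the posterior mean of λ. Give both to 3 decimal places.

Mode = (α−1)/β = 28.4/4.1 = 6.927.
Mean = α/β = 29.4/4.1 = 7.171.
The posterior is right-skewed, so the mean exceeds the mode.

λ_MAP = 6.927, E[λ|data] = 7.171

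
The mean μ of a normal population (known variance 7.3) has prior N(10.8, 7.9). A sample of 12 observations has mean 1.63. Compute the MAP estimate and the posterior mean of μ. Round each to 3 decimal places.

MAP = 2.286, posterior mean = 2.286

Posterior for μ is Normal. Precision-weighted mean: (1/7.9·10.8 + 12/7.3·1.63) / (1/7.9 + 12/7.3) = 2.286.
A Normal posterior is symmetric, so mode = mean.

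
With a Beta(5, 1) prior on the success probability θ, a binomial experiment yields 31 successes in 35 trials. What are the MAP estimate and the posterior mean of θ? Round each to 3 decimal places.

MAP estimate = 0.897, posterior mean = 0.878

Posterior: Beta(5+31, 1+4) = Beta(36, 5).
Mode = (36−1)/(36+5−2) = 35/39 = 0.897.
Mean = 36/(36+5) = 36/41 = 0.878.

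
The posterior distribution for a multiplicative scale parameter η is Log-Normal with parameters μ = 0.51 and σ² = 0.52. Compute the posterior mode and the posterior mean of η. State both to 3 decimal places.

Mode = exp(μ − σ²) = exp(-0.01) = 0.990.
Mean = exp(μ + σ²/2) = exp(0.770) = 2.160.

MAP = 0.990; posterior mean = 2.160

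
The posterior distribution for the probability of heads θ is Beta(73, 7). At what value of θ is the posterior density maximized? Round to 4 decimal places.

Mode = (73−1)/(73+7−2) = 72/78 = 0.9231.
Mean = 73/(73+7) = 73/80 = 0.9125.
This is the posterior mode — the MAP estimate.

0.9231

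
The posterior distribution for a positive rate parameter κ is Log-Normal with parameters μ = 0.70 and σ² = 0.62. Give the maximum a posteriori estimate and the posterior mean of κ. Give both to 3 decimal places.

Mode = exp(μ − σ²) = exp(0.08) = 1.083.
Mean = exp(μ + σ²/2) = exp(1.010) = 2.746.
Mean > mode: the posterior has a right tail.

κ_MAP = 1.083, E[κ|data] = 2.746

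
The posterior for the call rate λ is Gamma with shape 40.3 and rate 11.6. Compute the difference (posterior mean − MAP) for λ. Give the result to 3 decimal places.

0.086

Mode = (α−1)/β = 39.3/11.6 = 3.388.
Mean = α/β = 40.3/11.6 = 3.474.
Difference = 3.474 − 3.388 = 0.086.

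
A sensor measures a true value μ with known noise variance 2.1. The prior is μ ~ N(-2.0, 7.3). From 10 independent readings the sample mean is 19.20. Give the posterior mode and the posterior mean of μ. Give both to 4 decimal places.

MAP: 18.6072. Posterior mean: 18.6072.

Posterior for μ is Normal. Precision-weighted mean: (1/7.3·-2.0 + 10/2.1·19.20) / (1/7.3 + 10/2.1) = 18.6072.
A Normal posterior is symmetric, so mode = mean.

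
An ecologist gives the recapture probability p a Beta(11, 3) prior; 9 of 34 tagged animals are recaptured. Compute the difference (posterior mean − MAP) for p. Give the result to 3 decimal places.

0.004

Posterior: Beta(11+9, 3+25) = Beta(20, 28).
Mode = (20−1)/(20+28−2) = 19/46 = 0.413.
Mean = 20/(20+28) = 20/48 = 0.417.
Difference = 0.417 − 0.413 = 0.004.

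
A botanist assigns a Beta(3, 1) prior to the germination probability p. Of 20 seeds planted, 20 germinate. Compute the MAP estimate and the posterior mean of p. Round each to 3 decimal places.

Posterior: Beta(3+20, 1+0) = Beta(23, 1).
Since β = 1 ≤ 1 and α > 1, the Beta density is monotone increasing on [0,1]; the mode is at 1.
Mean = 23/(23+1) = 0.958.

MAP: 1.000. Posterior mean: 0.958.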